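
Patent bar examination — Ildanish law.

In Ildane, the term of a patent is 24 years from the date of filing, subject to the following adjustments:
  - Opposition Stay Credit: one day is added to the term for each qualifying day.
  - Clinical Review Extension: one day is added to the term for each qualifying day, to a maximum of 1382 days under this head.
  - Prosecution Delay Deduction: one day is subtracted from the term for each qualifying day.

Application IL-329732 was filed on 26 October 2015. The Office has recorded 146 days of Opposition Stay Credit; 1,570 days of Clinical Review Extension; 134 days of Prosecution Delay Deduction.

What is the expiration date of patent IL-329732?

Base term: filing date + 24 years → 26 October 2039.
Opposition Stay Credit: +146 days → 20 March 2040.
Clinical Review Extension: 1570 days claimed exceeds the 1382-day cap, so +1382 days → 1 January 2044.
Prosecution Delay Deduction: −134 days → 20 August 2043.

2043-08-20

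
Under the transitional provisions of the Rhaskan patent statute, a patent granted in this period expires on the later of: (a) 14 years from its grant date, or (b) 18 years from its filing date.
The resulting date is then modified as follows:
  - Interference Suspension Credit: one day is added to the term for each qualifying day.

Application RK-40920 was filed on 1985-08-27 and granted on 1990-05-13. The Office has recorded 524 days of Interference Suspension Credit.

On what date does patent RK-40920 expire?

(a) grant + 14 years → 13 May 2004.
(b) filing + 18 years → 27 August 2003.
Later of the two: 13 May 2004.
Interference Suspension Credit: +524 days → 19 October 2005.

October 19, 2005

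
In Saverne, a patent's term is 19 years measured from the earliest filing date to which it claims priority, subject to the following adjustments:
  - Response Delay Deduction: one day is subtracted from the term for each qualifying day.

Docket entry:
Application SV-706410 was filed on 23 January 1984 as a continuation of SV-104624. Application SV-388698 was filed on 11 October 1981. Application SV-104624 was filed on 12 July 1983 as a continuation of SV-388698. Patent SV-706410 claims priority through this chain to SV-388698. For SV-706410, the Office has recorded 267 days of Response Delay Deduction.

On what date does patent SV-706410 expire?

Earliest priority filing: 11 October 1981.
Base term: 11 October 1981 + 19 years → 11 October 2000.
Response Delay Deduction: −267 days → 18 January 2000.

2000-01-18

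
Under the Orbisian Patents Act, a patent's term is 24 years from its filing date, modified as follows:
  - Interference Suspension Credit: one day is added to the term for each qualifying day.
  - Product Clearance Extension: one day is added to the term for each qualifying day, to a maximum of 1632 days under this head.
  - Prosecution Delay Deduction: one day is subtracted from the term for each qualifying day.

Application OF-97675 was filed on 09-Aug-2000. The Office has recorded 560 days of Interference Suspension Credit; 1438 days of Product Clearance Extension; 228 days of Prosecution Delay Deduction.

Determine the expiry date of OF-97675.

June 14, 2029

Base term: filing date + 24 years → 9 August 2024.
Interference Suspension Credit: +560 days → 20 February 2026.
Product Clearance Extension: 1438 days (within the 1632-day cap) → +1438 days → 28 January 2030.
Prosecution Delay Deduction: −228 days → 14 June 2029.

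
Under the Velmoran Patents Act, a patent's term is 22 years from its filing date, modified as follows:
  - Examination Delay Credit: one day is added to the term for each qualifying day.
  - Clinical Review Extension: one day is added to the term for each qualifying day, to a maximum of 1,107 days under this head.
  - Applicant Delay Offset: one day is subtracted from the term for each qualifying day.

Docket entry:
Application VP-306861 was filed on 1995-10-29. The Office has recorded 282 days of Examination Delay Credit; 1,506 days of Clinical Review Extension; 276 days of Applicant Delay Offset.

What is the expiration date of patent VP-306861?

Base term: filing date + 22 years → 29 October 2017.
Examination Delay Credit: +282 days → 7 August 2018.
Clinical Review Extension: 1506 days claimed exceeds the 1107-day cap, so +1107 days → 18 August 2021.
Applicant Delay Offset: −276 days → 15 November 2020.

November 15, 2020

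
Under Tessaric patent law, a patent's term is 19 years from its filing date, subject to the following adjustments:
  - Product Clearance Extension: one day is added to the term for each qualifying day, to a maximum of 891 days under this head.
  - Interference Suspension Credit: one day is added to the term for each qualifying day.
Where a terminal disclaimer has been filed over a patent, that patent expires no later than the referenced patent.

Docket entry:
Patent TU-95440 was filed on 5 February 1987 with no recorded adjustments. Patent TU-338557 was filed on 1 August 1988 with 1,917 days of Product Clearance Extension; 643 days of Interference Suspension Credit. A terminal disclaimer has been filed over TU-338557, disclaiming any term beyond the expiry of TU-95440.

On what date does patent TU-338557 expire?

Natural term of TU-338557:
  Base: filing + 19 years → 1 August 2007.
  Product Clearance Extension: 1917 days claimed exceeds the 891-day cap, so +891 days → 8 January 2010.
  Interference Suspension Credit: +643 days → 13 October 2011.
Expiry of referenced patent TU-95440:
  Base: filing + 19 years → 5 February 2006.
Terminal disclaimer: TU-338557 expires on the earlier of 13 October 2011 and 5 February 2006.

February 5, 2006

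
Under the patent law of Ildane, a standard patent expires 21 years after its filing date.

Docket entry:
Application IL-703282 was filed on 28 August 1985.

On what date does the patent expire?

Filing date + 21 years → 28 August 2006.

August 28, 2006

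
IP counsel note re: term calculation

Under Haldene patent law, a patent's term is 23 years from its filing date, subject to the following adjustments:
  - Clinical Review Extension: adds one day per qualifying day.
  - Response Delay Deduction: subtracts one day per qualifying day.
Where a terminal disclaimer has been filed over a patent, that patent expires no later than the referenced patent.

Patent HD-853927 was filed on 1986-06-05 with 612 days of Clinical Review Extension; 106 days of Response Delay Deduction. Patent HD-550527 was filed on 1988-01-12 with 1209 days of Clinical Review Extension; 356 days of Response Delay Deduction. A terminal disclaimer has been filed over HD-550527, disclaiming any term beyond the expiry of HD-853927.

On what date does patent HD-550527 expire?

Natural term of HD-550527:
  Base: filing + 23 years → 12 January 2011.
  Clinical Review Extension: +1209 days → 5 May 2014.
  Response Delay Deduction: −356 days → 14 May 2013.
Expiry of referenced patent HD-853927:
  Base: filing + 23 years → 5 June 2009.
  Clinical Review Extension: +612 days → 7 February 2011.
  Response Delay Deduction: −106 days → 24 October 2010.
Terminal disclaimer: HD-550527 expires on the earlier of 14 May 2013 and 24 October 2010.

2010-10-24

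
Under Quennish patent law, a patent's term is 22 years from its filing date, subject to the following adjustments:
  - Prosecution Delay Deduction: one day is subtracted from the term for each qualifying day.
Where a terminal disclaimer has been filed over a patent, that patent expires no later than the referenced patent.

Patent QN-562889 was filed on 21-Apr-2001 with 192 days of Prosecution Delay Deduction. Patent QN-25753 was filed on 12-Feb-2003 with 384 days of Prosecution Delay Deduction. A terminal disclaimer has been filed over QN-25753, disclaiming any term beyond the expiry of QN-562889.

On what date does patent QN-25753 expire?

Natural term of QN-25753:
  Base: filing + 22 years → 12 February 2025.
  Prosecution Delay Deduction: −384 days → 25 January 2024.
Expiry of referenced patent QN-562889:
  Base: filing + 22 years → 21 April 2023.
  Prosecution Delay Deduction: −192 days → 11 October 2022.
Terminal disclaimer: QN-25753 expires on the earlier of 25 January 2024 and 11 October 2022.

2022-10-11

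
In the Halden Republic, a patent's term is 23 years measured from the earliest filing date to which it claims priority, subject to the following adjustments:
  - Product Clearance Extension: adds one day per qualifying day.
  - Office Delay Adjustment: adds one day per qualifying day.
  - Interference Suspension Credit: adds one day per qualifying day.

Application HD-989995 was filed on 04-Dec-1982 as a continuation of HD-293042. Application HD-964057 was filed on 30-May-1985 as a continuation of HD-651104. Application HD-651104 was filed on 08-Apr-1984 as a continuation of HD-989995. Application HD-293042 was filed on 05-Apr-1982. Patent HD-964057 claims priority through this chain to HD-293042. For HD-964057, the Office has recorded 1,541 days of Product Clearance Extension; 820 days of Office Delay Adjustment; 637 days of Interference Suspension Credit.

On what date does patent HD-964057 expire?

2013-06-20

Earliest priority filing: 5 April 1982.
Base term: 5 April 1982 + 23 years → 5 April 2005.
Product Clearance Extension: +1541 days → 24 June 2009.
Office Delay Adjustment: +820 days → 22 September 2011.
Interference Suspension Credit: +637 days → 20 June 2013.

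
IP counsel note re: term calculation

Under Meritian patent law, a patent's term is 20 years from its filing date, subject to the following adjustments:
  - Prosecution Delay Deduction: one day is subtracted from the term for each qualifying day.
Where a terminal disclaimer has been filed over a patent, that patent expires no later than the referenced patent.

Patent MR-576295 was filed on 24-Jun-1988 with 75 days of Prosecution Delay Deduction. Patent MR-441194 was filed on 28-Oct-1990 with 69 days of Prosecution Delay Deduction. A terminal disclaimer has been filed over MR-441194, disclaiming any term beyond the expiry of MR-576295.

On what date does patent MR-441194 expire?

Natural term of MR-441194:
  Base: filing + 20 years → 28 October 2010.
  Prosecution Delay Deduction: −69 days → 20 August 2010.
Expiry of referenced patent MR-576295:
  Base: filing + 20 years → 24 June 2008.
  Prosecution Delay Deduction: −75 days → 10 April 2008.
Terminal disclaimer: MR-441194 expires on the earlier of 20 August 2010 and 10 April 2008.

April 10, 2008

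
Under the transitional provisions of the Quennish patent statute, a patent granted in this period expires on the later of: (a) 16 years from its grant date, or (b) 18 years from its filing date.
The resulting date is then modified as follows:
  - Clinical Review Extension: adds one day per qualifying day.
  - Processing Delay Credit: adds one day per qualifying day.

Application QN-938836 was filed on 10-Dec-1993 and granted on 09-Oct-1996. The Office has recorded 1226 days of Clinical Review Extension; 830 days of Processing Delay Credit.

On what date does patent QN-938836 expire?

May 27, 2018

(a) grant + 16 years → 9 October 2012.
(b) filing + 18 years → 10 December 2011.
Later of the two: 9 October 2012.
Clinical Review Extension: +1226 days → 17 February 2016.
Processing Delay Credit: +830 days → 27 May 2018.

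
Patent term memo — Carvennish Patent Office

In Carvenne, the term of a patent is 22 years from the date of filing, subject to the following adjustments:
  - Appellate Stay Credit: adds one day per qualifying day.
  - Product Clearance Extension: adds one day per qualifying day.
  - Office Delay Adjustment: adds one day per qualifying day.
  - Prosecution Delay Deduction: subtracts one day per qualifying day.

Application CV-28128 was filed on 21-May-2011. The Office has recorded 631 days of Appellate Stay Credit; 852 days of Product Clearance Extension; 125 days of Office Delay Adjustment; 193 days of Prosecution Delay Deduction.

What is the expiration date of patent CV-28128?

Base term: filing date + 22 years → 21 May 2033.
Appellate Stay Credit: +631 days → 11 February 2035.
Product Clearance Extension: +852 days → 12 June 2037.
Office Delay Adjustment: +125 days → 15 October 2037.
Prosecution Delay Deduction: −193 days → 5 April 2037.

April 5, 2037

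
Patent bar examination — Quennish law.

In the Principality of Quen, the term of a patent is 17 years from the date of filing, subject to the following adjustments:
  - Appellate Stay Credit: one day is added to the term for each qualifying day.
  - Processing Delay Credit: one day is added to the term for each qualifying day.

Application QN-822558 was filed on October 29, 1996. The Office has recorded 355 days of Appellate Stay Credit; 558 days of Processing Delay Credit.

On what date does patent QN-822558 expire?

Base term: filing date + 17 years → 29 October 2013.
Appellate Stay Credit: +355 days → 19 October 2014.
Processing Delay Credit: +558 days → 29 April 2016.

April 29, 2016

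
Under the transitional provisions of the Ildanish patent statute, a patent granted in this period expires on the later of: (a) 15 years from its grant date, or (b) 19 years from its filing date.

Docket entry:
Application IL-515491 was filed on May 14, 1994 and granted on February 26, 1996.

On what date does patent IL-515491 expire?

(a) grant + 15 years → 26 February 2011.
(b) filing + 19 years → 14 May 2013.
Later of the two: 14 May 2013.

2013-05-14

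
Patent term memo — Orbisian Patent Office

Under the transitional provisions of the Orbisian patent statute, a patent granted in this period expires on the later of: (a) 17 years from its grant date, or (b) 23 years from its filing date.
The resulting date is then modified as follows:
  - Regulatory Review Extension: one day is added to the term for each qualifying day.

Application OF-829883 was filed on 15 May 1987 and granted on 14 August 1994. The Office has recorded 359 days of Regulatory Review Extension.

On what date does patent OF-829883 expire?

2012-08-07

(a) grant + 17 years → 14 August 2011.
(b) filing + 23 years → 15 May 2010.
Later of the two: 14 August 2011.
Regulatory Review Extension: +359 days → 7 August 2012.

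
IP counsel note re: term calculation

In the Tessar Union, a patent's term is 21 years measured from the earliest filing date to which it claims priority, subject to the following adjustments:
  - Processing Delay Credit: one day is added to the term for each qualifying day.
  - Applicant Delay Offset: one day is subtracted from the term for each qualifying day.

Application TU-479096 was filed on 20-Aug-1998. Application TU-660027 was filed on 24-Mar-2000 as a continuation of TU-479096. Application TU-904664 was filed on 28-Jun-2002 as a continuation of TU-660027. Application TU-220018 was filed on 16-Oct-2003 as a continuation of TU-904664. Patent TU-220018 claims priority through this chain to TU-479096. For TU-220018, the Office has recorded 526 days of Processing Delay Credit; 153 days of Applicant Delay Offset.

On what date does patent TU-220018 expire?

Earliest priority filing: 20 August 1998.
Base term: 20 August 1998 + 21 years → 20 August 2019.
Processing Delay Credit: +526 days → 27 January 2021.
Applicant Delay Offset: −153 days → 27 August 2020.

2020-08-27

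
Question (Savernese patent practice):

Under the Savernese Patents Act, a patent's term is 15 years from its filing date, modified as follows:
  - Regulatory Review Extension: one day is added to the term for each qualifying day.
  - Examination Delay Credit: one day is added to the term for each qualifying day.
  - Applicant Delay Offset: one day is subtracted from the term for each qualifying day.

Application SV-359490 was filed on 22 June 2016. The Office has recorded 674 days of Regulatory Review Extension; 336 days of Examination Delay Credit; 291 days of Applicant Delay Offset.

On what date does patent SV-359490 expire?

Base term: filing date + 15 years → 22 June 2031.
Regulatory Review Extension: +674 days → 26 April 2033.
Examination Delay Credit: +336 days → 28 March 2034.
Applicant Delay Offset: −291 days → 10 June 2033.

June 10, 2033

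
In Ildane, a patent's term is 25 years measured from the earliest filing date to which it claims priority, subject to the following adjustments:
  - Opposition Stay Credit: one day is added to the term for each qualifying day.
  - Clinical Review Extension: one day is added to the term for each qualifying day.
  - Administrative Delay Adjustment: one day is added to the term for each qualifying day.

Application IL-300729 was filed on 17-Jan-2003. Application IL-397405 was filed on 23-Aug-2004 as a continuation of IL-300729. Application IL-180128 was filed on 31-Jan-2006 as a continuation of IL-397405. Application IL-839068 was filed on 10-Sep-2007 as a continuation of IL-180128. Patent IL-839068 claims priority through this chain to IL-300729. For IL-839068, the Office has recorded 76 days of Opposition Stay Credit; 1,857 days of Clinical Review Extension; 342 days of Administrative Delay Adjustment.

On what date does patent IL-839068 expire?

2034-04-10

Earliest priority filing: 17 January 2003.
Base term: 17 January 2003 + 25 years → 17 January 2028.
Opposition Stay Credit: +76 days → 2 April 2028.
Clinical Review Extension: +1857 days → 3 May 2033.
Administrative Delay Adjustment: +342 days → 10 April 2034.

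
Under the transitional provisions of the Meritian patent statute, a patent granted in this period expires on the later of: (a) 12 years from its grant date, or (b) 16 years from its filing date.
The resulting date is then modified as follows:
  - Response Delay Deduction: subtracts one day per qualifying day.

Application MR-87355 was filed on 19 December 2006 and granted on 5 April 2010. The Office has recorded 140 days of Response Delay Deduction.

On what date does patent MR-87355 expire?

2022-08-01

(a) grant + 12 years → 5 April 2022.
(b) filing + 16 years → 19 December 2022.
Later of the two: 19 December 2022.
Response Delay Deduction: −140 days → 1 August 2022.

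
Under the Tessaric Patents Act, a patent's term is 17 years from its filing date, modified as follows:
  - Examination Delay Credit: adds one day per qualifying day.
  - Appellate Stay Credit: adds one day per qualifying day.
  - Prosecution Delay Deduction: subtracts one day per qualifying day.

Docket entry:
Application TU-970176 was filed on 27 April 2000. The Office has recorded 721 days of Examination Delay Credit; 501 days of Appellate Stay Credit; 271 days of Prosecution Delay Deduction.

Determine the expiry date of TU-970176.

2019-12-04

Base term: filing date + 17 years → 27 April 2017.
Examination Delay Credit: +721 days → 18 April 2019.
Appellate Stay Credit: +501 days → 31 August 2020.
Prosecution Delay Deduction: −271 days → 4 December 2019.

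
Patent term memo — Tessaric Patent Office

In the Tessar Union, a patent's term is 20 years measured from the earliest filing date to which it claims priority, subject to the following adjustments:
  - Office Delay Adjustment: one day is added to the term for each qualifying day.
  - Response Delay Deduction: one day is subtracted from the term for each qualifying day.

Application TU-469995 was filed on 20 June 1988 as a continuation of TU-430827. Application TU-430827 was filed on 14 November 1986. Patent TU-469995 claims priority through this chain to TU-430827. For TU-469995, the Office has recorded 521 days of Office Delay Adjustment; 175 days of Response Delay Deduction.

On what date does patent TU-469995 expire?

October 26, 2007

Earliest priority filing: 14 November 1986.
Base term: 14 November 1986 + 20 years → 14 November 2006.
Office Delay Adjustment: +521 days → 18 April 2008.
Response Delay Deduction: −175 days → 26 October 2007.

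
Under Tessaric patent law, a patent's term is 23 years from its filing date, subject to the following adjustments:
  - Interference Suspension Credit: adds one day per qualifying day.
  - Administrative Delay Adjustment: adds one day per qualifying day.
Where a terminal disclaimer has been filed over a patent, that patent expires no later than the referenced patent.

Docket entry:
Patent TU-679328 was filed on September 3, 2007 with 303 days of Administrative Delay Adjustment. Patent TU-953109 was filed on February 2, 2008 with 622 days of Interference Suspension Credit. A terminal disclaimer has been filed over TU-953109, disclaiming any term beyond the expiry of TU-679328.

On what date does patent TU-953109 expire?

2031-07-03

Natural term of TU-953109:
  Base: filing + 23 years → 2 February 2031.
  Interference Suspension Credit: +622 days → 16 October 2032.
Expiry of referenced patent TU-679328:
  Base: filing + 23 years → 3 September 2030.
  Administrative Delay Adjustment: +303 days → 3 July 2031.
Terminal disclaimer: TU-953109 expires on the earlier of 16 October 2032 and 3 July 2031.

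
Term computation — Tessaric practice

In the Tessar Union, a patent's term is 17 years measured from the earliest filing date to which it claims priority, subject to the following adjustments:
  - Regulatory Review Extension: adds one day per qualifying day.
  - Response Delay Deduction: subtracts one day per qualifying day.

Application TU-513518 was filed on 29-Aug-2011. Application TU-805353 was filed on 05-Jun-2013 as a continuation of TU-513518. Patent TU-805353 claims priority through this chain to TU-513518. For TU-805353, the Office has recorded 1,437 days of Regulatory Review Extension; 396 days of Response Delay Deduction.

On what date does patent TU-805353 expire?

Earliest priority filing: 29 August 2011.
Base term: 29 August 2011 + 17 years → 29 August 2028.
Regulatory Review Extension: +1437 days → 5 August 2032.
Response Delay Deduction: −396 days → 6 July 2031.

July 6, 2031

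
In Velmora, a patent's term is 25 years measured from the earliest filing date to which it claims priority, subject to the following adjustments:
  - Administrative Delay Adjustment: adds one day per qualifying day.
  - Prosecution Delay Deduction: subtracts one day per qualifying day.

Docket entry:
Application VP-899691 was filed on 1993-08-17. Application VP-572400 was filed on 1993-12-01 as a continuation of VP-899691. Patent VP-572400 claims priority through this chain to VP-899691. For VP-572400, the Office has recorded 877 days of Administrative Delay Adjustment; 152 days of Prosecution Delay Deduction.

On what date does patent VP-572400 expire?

2020-08-11

Earliest priority filing: 17 August 1993.
Base term: 17 August 1993 + 25 years → 17 August 2018.
Administrative Delay Adjustment: +877 days → 10 January 2021.
Prosecution Delay Deduction: −152 days → 11 August 2020.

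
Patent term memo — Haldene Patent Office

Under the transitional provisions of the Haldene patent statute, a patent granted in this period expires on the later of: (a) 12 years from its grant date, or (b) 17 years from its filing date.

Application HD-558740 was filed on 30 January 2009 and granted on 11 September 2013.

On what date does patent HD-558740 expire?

January 30, 2026

(a) grant + 12 years → 11 September 2025.
(b) filing + 17 years → 30 January 2026.
Later of the two: 30 January 2026.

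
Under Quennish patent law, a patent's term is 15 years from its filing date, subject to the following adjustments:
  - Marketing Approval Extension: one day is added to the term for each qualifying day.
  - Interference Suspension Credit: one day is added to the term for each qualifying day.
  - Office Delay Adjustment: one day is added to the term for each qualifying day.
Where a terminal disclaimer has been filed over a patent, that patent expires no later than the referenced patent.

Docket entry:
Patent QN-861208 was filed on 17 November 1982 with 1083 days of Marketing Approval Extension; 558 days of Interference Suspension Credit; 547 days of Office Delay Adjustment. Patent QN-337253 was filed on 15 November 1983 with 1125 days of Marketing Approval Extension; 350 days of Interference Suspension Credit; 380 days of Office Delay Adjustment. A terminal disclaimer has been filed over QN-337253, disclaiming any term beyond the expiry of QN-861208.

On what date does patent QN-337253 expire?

2003-11-14

Natural term of QN-337253:
  Base: filing + 15 years → 15 November 1998.
  Marketing Approval Extension: +1125 days → 14 December 2001.
  Interference Suspension Credit: +350 days → 29 November 2002.
  Office Delay Adjustment: +380 days → 14 December 2003.
Expiry of referenced patent QN-861208:
  Base: filing + 15 years → 17 November 1997.
  Marketing Approval Extension: +1083 days → 4 November 2000.
  Interference Suspension Credit: +558 days → 16 May 2002.
  Office Delay Adjustment: +547 days → 14 November 2003.
Terminal disclaimer: QN-337253 expires on the earlier of 14 December 2003 and 14 November 2003.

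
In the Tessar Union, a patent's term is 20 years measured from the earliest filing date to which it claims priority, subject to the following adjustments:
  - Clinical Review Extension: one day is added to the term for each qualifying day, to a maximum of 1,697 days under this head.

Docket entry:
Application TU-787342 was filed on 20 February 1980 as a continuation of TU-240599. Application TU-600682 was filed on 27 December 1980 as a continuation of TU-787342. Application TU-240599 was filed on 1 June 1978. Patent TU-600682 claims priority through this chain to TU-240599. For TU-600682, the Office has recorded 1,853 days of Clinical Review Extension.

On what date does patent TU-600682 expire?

Earliest priority filing: 1 June 1978.
Base term: 1 June 1978 + 20 years → 1 June 1998.
Clinical Review Extension: 1853 days claimed exceeds the 1697-day cap, so +1697 days → 23 January 2003.

January 23, 2003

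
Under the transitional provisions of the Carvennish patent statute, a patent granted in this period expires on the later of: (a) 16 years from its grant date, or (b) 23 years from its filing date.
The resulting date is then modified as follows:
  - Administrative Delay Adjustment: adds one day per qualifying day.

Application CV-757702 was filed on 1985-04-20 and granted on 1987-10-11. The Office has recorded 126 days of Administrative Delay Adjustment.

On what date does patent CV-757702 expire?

(a) grant + 16 years → 11 October 2003.
(b) filing + 23 years → 20 April 2008.
Later of the two: 20 April 2008.
Administrative Delay Adjustment: +126 days → 24 August 2008.

August 24, 2008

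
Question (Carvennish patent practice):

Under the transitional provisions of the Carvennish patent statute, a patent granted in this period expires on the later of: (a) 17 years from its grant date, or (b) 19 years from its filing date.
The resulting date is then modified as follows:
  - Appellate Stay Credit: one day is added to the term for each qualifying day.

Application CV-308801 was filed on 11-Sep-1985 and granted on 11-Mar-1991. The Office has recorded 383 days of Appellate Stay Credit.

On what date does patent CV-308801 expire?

2009-03-29

(a) grant + 17 years → 11 March 2008.
(b) filing + 19 years → 11 September 2004.
Later of the two: 11 March 2008.
Appellate Stay Credit: +383 days → 29 March 2009.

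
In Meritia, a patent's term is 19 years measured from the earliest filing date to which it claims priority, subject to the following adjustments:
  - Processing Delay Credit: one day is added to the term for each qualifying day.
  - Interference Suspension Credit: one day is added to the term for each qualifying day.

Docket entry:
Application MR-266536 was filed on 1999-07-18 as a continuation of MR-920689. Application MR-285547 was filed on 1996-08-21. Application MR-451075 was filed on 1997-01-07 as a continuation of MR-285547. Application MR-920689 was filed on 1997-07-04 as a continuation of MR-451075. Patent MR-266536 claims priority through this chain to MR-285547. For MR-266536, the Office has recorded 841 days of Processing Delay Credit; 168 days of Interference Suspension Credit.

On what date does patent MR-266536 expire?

2018-05-26

Earliest priority filing: 21 August 1996.
Base term: 21 August 1996 + 19 years → 21 August 2015.
Processing Delay Credit: +841 days → 9 December 2017.
Interference Suspension Credit: +168 days → 26 May 2018.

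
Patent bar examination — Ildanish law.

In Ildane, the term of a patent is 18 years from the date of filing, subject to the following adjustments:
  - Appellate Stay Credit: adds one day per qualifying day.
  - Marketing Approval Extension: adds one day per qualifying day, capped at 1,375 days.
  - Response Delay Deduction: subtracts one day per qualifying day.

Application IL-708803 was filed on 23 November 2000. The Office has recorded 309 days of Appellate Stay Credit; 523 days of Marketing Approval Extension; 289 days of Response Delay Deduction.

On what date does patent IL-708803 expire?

2020-05-19

Base term: filing date + 18 years → 23 November 2018.
Appellate Stay Credit: +309 days → 28 September 2019.
Marketing Approval Extension: 523 days (within the 1375-day cap) → +523 days → 4 March 2021.
Response Delay Deduction: −289 days → 19 May 2020.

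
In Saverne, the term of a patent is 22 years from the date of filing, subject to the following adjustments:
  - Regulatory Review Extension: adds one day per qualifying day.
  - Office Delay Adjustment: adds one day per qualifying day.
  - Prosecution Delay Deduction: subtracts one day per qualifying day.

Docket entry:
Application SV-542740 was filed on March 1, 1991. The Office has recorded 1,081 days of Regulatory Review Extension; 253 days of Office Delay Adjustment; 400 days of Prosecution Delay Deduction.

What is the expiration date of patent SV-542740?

Base term: filing date + 22 years → 1 March 2013.
Regulatory Review Extension: +1081 days → 15 February 2016.
Office Delay Adjustment: +253 days → 25 October 2016.
Prosecution Delay Deduction: −400 days → 21 September 2015.

September 21, 2015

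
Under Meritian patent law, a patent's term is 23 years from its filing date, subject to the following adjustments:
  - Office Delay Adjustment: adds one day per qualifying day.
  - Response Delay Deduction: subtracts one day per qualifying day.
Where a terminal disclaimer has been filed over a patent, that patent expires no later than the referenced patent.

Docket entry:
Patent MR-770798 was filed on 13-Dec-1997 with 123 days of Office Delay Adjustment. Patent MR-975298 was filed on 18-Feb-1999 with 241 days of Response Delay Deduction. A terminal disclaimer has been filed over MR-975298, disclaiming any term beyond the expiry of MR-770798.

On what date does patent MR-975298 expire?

2021-04-15

Natural term of MR-975298:
  Base: filing + 23 years → 18 February 2022.
  Response Delay Deduction: −241 days → 22 June 2021.
Expiry of referenced patent MR-770798:
  Base: filing + 23 years → 13 December 2020.
  Office Delay Adjustment: +123 days → 15 April 2021.
Terminal disclaimer: MR-975298 expires on the earlier of 22 June 2021 and 15 April 2021.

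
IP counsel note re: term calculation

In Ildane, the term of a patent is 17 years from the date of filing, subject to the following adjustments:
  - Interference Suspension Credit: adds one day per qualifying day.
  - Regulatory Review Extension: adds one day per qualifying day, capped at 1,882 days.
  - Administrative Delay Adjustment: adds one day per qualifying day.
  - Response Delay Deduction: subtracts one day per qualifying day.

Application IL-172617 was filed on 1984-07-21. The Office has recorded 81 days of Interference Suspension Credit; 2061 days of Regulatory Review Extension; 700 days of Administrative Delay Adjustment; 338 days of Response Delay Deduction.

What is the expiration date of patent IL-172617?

Base term: filing date + 17 years → 21 July 2001.
Interference Suspension Credit: +81 days → 10 October 2001.
Regulatory Review Extension: 2061 days claimed exceeds the 1882-day cap, so +1882 days → 5 December 2006.
Administrative Delay Adjustment: +700 days → 4 November 2008.
Response Delay Deduction: −338 days → 2 December 2007.

December 2, 2007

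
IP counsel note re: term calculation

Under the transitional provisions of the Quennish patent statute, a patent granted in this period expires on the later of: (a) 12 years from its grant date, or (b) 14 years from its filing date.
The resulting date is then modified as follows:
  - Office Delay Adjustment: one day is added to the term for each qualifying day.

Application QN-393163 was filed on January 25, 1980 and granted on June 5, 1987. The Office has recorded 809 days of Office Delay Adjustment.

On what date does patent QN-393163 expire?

(a) grant + 12 years → 5 June 1999.
(b) filing + 14 years → 25 January 1994.
Later of the two: 5 June 1999.
Office Delay Adjustment: +809 days → 22 August 2001.

2001-08-22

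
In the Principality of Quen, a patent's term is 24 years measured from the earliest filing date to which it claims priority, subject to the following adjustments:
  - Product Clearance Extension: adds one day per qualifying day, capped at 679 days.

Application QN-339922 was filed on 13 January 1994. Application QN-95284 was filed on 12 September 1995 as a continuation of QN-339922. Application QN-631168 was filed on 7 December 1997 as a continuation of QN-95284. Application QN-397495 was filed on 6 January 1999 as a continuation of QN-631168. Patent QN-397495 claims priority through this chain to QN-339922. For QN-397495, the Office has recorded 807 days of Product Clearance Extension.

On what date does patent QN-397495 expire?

November 23, 2019

Earliest priority filing: 13 January 1994.
Base term: 13 January 1994 + 24 years → 13 January 2018.
Product Clearance Extension: 807 days claimed exceeds the 679-day cap, so +679 days → 23 November 2019.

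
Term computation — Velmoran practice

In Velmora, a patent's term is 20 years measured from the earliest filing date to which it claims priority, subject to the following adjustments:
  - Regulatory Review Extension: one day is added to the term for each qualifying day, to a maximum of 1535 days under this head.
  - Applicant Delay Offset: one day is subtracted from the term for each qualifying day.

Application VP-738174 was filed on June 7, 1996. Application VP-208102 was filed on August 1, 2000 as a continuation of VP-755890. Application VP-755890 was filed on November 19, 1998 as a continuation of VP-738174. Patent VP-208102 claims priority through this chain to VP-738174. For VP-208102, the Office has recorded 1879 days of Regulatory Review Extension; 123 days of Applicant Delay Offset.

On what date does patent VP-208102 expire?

2020-04-19

Earliest priority filing: 7 June 1996.
Base term: 7 June 1996 + 20 years → 7 June 2016.
Regulatory Review Extension: 1879 days claimed exceeds the 1535-day cap, so +1535 days → 20 August 2020.
Applicant Delay Offset: −123 days → 19 April 2020.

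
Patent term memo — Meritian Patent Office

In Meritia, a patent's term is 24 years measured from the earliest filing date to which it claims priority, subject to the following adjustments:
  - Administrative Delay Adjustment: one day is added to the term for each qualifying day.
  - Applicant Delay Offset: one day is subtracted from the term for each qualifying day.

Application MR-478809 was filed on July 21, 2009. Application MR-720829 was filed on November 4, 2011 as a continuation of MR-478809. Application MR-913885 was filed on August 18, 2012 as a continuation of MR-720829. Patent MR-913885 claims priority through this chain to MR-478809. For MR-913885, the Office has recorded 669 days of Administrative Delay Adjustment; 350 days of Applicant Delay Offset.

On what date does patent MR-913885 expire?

2034-06-05

Earliest priority filing: 21 July 2009.
Base term: 21 July 2009 + 24 years → 21 July 2033.
Administrative Delay Adjustment: +669 days → 21 May 2035.
Applicant Delay Offset: −350 days → 5 June 2034.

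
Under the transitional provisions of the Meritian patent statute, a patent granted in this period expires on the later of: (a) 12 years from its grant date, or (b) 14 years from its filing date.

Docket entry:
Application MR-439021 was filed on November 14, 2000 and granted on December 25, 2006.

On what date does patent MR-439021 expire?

2018-12-25

(a) grant + 12 years → 25 December 2018.
(b) filing + 14 years → 14 November 2014.
Later of the two: 25 December 2018.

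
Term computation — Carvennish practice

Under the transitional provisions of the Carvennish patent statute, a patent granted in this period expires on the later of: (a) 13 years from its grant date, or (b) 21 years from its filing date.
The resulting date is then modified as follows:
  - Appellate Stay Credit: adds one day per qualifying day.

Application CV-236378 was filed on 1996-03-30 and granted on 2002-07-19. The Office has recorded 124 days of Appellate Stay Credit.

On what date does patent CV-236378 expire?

August 1, 2017

(a) grant + 13 years → 19 July 2015.
(b) filing + 21 years → 30 March 2017.
Later of the two: 30 March 2017.
Appellate Stay Credit: +124 days → 1 August 2017.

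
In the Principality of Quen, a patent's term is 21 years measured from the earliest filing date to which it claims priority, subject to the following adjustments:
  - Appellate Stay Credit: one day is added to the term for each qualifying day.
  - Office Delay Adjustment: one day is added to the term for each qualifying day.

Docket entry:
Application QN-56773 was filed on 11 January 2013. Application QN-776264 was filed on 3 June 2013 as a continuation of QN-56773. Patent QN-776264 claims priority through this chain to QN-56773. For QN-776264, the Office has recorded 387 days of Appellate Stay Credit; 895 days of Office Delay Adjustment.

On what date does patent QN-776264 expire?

Earliest priority filing: 11 January 2013.
Base term: 11 January 2013 + 21 years → 11 January 2034.
Appellate Stay Credit: +387 days → 2 February 2035.
Office Delay Adjustment: +895 days → 16 July 2037.

July 16, 2037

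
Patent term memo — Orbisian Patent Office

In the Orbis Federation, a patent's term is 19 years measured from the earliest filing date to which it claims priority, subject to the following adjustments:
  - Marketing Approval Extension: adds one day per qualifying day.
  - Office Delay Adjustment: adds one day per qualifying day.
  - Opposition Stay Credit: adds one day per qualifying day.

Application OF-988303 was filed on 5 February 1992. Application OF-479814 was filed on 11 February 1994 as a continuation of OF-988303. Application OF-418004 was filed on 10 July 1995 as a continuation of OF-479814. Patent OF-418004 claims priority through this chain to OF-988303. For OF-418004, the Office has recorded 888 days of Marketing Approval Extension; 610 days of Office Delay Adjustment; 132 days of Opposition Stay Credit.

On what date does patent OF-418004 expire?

July 24, 2015

Earliest priority filing: 5 February 1992.
Base term: 5 February 1992 + 19 years → 5 February 2011.
Marketing Approval Extension: +888 days → 12 July 2013.
Office Delay Adjustment: +610 days → 14 March 2015.
Opposition Stay Credit: +132 days → 24 July 2015.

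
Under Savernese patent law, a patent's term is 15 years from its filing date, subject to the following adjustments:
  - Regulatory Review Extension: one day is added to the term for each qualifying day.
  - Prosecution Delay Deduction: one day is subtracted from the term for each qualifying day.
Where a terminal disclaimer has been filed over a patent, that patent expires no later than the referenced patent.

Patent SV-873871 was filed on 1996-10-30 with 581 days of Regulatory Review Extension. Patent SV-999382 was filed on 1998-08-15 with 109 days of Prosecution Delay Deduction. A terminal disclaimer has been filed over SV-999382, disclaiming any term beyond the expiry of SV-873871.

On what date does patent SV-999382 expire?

Natural term of SV-999382:
  Base: filing + 15 years → 15 August 2013.
  Prosecution Delay Deduction: −109 days → 28 April 2013.
Expiry of referenced patent SV-873871:
  Base: filing + 15 years → 30 October 2011.
  Regulatory Review Extension: +581 days → 2 June 2013.
Terminal disclaimer: SV-999382 expires on the earlier of 28 April 2013 and 2 June 2013.

April 28, 2013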